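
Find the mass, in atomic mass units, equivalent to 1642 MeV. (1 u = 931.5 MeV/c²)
m = E/c² = 1.763 u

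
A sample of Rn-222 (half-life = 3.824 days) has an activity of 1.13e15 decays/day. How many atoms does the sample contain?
N = A/λ = 6.234e15 atoms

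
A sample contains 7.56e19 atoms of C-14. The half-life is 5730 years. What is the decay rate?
A = λN = 9.145e15 decays/year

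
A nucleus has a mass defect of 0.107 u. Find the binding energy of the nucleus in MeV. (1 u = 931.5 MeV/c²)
B.E. = Δm × 931.5 = 99.67 MeV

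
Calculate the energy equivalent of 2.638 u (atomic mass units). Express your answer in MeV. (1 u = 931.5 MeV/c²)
E = mc² = 2457 MeV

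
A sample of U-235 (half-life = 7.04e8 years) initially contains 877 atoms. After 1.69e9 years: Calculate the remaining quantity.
N = N₀(1/2)^(t/t½) = 166.1 atoms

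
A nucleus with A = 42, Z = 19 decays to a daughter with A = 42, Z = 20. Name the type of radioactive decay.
ΔA = 0, ΔZ = +1 ⇒ beta-minus decay (β⁻)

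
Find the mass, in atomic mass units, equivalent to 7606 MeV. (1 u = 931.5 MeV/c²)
m = E/c² = 8.165 u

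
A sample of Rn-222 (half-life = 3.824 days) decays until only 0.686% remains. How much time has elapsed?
t = t½ × log₂(N₀/N) = 27.49 days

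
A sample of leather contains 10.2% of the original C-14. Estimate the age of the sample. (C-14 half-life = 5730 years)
Age = t½ × log₂(1/ratio) = 18870 years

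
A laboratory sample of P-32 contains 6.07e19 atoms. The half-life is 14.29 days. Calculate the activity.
A = λN = 2.944e18 decays/day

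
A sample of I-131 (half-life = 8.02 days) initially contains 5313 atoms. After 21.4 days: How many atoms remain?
N = N₀(1/2)^(t/t½) = 835.8 atoms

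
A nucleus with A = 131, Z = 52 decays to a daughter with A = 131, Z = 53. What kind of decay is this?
ΔA = 0, ΔZ = +1 ⇒ beta-minus decay (β⁻)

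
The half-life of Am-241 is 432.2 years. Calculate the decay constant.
λ = ln(2)/t½ = 0.001604 year⁻¹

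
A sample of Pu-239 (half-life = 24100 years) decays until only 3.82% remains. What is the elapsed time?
t = t½ × log₂(N₀/N) = 1.135e5 years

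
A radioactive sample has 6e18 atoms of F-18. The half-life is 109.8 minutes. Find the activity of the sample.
A = λN = 3.788e16 decays/minute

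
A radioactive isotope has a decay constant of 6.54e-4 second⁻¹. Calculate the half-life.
t½ = ln(2)/λ = 1060 seconds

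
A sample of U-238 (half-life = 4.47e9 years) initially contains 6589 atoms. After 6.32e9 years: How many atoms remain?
N = N₀(1/2)^(t/t½) = 2473 atoms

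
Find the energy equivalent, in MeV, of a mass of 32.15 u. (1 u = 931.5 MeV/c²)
E = mc² = 29950 MeV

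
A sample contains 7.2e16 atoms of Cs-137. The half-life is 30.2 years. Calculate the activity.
A = λN = 1.653e15 decays/year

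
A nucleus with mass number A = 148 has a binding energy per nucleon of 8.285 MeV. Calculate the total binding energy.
B.E. = 8.285 × 148 = 1226 MeV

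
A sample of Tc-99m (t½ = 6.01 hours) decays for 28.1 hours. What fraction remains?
N/N₀ = (1/2)^(t/t½) = 0.03913 = 3.91%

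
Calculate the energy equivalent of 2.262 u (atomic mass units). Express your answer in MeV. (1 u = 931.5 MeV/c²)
E = mc² = 2107 MeV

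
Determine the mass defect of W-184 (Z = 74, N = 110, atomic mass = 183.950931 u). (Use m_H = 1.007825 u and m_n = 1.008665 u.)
Δm = Z·m_H + N·m_n − M = 1.581 u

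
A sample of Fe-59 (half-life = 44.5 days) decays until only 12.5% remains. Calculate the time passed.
t = t½ × log₂(N₀/N) = 133.5 days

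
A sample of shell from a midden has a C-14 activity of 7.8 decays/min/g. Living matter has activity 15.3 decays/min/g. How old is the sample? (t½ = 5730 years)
Age = t½ × log₂(A₀/A) = 5569 years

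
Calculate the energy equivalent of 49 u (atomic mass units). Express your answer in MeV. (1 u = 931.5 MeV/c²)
E = mc² = 45640 MeV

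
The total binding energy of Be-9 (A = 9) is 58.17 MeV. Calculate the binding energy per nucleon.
B.E./A = 58.17/9 = 6.463 MeV/nucleon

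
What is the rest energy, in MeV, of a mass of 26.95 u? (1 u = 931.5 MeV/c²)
E = mc² = 25100 MeV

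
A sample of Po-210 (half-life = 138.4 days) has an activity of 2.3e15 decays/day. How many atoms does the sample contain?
N = A/λ = 4.592e17 atoms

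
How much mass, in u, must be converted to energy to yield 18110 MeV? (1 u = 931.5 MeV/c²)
m = E/c² = 19.44 u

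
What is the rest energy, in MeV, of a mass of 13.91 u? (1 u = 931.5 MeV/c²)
E = mc² = 12960 MeV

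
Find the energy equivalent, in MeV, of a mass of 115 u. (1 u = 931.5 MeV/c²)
E = mc² = 1.071e5 MeV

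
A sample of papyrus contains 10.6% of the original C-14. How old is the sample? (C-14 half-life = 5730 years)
Age = t½ × log₂(1/ratio) = 18550 years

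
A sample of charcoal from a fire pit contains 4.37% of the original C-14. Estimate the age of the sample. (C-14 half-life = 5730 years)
Age = t½ × log₂(1/ratio) = 25880 years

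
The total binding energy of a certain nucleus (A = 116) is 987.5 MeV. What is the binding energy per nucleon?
B.E./A = 987.5/116 = 8.513 MeV/nucleon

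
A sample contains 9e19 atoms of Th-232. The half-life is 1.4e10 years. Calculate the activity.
A = λN = 4.456e9 decays/year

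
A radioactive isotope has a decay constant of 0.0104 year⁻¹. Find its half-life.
t½ = ln(2)/λ = 66.65 years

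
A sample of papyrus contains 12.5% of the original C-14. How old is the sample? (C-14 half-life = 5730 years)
Age = t½ × log₂(1/ratio) = 17190 years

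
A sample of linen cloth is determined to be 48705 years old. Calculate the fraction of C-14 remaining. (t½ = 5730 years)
N/N₀ = (1/2)^(t/t½) = 0.002762 = 0.276%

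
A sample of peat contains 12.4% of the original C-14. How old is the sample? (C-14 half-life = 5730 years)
Age = t½ × log₂(1/ratio) = 17260 years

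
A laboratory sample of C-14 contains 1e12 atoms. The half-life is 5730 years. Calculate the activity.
A = λN = 1.21e8 decays/year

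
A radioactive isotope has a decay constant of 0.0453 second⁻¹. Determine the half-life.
t½ = ln(2)/λ = 15.3 seconds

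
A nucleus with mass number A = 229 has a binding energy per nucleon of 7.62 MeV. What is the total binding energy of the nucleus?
B.E. = 7.62 × 229 = 1745 MeV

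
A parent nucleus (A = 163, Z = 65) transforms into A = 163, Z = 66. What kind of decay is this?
ΔA = 0, ΔZ = +1 ⇒ beta-minus decay (β⁻)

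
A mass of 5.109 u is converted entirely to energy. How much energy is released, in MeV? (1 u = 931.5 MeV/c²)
E = mc² = 4759 MeV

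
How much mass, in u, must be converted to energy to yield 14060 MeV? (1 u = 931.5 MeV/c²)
m = E/c² = 15.09 u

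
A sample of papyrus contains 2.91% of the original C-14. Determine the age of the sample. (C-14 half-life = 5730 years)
Age = t½ × log₂(1/ratio) = 29240 years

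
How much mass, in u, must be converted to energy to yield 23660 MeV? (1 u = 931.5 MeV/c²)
m = E/c² = 25.4 u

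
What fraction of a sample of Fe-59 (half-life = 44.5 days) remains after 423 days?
N/N₀ = (1/2)^(t/t½) = 0.001376 = 0.138%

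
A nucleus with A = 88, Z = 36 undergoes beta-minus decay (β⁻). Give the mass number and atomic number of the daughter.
Daughter: A = 88, Z = 37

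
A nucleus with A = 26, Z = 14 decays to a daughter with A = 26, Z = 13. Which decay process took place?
ΔA = 0, ΔZ = -1 ⇒ beta-plus decay (β⁺) or electron capture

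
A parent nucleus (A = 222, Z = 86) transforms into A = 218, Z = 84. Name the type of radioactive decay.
ΔA = -4, ΔZ = -2 ⇒ alpha decay (α)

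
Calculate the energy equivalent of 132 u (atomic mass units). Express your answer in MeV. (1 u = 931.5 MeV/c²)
E = mc² = 1.23e5 MeV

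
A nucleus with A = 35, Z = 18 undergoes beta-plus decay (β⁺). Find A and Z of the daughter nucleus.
Daughter: A = 35, Z = 17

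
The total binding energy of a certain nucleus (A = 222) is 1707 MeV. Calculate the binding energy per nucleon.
B.E./A = 1707/222 = 7.689 MeV/nucleon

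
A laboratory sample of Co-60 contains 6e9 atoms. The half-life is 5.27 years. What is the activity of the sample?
A = λN = 7.892e8 decays/year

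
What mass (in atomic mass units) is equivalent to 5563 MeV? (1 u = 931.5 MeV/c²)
m = E/c² = 5.972 u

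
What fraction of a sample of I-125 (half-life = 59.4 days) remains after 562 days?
N/N₀ = (1/2)^(t/t½) = 0.001419 = 0.142%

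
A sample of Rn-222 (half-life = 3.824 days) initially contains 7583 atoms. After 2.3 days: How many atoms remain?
N = N₀(1/2)^(t/t½) = 4998 atoms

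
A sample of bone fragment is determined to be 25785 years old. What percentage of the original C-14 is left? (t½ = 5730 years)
N/N₀ = (1/2)^(t/t½) = 0.04419 = 4.42%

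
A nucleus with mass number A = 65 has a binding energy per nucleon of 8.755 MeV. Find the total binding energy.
B.E. = 8.755 × 65 = 569.1 MeV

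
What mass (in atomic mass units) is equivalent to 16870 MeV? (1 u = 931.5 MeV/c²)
m = E/c² = 18.11 u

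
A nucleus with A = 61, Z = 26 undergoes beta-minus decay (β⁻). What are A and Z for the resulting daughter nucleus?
Daughter: A = 61, Z = 27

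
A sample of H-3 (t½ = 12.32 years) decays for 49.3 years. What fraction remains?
N/N₀ = (1/2)^(t/t½) = 0.06243 = 6.24%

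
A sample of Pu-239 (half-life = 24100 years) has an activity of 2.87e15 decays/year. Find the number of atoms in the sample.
N = A/λ = 9.979e19 atoms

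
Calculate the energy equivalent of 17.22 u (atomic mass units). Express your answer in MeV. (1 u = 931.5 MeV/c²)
E = mc² = 16040 MeV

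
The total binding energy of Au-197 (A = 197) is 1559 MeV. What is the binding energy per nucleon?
B.E./A = 1559/197 = 7.914 MeV/nucleon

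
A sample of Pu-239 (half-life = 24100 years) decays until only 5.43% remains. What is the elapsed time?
t = t½ × log₂(N₀/N) = 1.013e5 years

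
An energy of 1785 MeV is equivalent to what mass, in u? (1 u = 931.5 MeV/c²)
m = E/c² = 1.916 u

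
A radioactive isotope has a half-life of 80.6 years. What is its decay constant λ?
λ = ln(2)/t½ = 0.0086 year⁻¹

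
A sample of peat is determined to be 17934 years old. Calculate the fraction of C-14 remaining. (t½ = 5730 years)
N/N₀ = (1/2)^(t/t½) = 0.1142 = 11.4%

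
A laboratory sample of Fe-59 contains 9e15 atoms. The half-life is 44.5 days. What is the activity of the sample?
A = λN = 1.402e14 decays/day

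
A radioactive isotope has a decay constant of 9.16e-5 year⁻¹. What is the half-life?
t½ = ln(2)/λ = 7567 years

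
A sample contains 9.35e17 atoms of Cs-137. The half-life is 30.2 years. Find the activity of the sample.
A = λN = 2.146e16 decays/year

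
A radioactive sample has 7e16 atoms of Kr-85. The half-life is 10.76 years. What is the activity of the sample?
A = λN = 4.509e15 decays/year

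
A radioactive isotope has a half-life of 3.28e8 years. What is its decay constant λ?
λ = ln(2)/t½ = 2.113e-9 year⁻¹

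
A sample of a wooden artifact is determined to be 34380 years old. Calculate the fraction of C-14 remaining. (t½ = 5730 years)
N/N₀ = (1/2)^(t/t½) = 0.01562 = 1.56%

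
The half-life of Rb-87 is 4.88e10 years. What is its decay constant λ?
λ = ln(2)/t½ = 1.42e-11 year⁻¹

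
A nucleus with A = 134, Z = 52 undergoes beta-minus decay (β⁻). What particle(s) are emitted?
β⁻: electron (e⁻) + antineutrino (ν̄ₑ)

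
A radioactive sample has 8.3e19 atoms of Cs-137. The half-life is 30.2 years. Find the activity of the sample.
A = λN = 1.905e18 decays/year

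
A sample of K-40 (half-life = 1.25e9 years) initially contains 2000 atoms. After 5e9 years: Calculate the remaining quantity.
N = N₀(1/2)^(t/t½) = 125 atoms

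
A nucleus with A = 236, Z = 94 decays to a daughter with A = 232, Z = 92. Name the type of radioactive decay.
ΔA = -4, ΔZ = -2 ⇒ alpha decay (α)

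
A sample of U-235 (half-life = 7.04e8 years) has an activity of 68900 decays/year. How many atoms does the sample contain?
N = A/λ = 6.998e13 atoms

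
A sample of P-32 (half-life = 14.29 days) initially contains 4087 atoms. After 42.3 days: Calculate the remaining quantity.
N = N₀(1/2)^(t/t½) = 525.2 atoms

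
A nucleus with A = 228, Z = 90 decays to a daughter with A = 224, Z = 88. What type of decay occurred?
ΔA = -4, ΔZ = -2 ⇒ alpha decay (α)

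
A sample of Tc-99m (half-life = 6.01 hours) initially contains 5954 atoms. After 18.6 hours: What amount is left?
N = N₀(1/2)^(t/t½) = 696.9 atoms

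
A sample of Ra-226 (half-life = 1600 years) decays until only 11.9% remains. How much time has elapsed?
t = t½ × log₂(N₀/N) = 4914 years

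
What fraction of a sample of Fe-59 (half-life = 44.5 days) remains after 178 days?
N/N₀ = (1/2)^(t/t½) = 0.0625 = 6.25%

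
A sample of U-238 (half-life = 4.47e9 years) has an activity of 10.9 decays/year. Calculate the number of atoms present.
N = A/λ = 7.029e10 atoms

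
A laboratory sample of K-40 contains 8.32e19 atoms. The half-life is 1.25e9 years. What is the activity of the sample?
A = λN = 4.614e10 decays/year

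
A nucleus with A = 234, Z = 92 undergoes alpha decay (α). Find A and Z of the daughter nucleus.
Daughter: A = 230, Z = 90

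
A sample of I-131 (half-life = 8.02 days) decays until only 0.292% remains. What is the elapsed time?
t = t½ × log₂(N₀/N) = 67.53 days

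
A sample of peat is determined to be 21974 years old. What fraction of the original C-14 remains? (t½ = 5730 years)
N/N₀ = (1/2)^(t/t½) = 0.07008 = 7.01%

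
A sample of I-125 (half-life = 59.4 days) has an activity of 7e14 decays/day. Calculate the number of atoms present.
N = A/λ = 5.999e16 atoms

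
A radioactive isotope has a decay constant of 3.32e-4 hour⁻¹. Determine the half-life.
t½ = ln(2)/λ = 2088 hours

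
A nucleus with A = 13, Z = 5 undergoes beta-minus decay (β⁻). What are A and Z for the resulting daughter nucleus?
Daughter: A = 13, Z = 6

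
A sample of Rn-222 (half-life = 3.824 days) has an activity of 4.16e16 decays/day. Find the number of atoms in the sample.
N = A/λ = 2.295e17 atoms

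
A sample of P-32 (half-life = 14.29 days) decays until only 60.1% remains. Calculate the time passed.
t = t½ × log₂(N₀/N) = 10.5 days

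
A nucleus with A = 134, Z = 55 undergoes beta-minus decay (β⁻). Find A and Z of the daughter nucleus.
Daughter: A = 134, Z = 56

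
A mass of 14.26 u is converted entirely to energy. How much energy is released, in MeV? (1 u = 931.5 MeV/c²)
E = mc² = 13280 MeV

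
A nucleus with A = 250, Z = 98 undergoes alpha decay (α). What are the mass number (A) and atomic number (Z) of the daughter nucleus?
Daughter: A = 246, Z = 96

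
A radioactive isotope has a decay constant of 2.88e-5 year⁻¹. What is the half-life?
t½ = ln(2)/λ = 24070 years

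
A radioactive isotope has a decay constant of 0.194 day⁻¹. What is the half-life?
t½ = ln(2)/λ = 3.573 days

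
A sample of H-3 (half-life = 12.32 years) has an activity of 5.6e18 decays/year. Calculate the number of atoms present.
N = A/λ = 9.953e19 atoms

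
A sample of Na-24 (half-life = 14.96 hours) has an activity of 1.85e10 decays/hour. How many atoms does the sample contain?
N = A/λ = 3.993e11 atoms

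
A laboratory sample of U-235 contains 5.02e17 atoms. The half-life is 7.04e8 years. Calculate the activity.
A = λN = 4.943e8 decays/year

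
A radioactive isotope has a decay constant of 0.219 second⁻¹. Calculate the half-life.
t½ = ln(2)/λ = 3.165 seconds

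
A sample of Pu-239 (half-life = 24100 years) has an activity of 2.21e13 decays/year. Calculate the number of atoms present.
N = A/λ = 7.684e17 atoms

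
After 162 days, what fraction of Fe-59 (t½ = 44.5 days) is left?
N/N₀ = (1/2)^(t/t½) = 0.08019 = 8.02%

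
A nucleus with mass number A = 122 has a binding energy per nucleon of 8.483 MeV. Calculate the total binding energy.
B.E. = 8.483 × 122 = 1035 MeV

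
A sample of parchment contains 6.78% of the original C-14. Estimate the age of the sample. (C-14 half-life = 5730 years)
Age = t½ × log₂(1/ratio) = 22250 years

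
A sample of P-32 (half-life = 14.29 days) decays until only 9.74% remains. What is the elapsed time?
t = t½ × log₂(N₀/N) = 48.01 days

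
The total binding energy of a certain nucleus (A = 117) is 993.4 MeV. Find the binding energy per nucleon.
B.E./A = 993.4/117 = 8.491 MeV/nucleon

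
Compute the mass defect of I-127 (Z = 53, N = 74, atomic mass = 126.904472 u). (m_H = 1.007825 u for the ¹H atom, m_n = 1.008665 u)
Δm = Z·m_H + N·m_n − M = 1.151 u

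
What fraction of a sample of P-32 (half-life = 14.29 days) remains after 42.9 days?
N/N₀ = (1/2)^(t/t½) = 0.1248 = 12.5%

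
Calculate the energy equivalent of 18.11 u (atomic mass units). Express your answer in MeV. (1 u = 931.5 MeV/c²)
E = mc² = 16870 MeV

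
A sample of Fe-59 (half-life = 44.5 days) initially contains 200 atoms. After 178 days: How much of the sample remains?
N = N₀(1/2)^(t/t½) = 12.5 atoms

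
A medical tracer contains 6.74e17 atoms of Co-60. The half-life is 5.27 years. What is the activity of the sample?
A = λN = 8.865e16 decays/year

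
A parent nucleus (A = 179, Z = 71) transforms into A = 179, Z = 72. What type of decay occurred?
ΔA = 0, ΔZ = +1 ⇒ beta-minus decay (β⁻)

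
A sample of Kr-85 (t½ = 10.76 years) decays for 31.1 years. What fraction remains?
N/N₀ = (1/2)^(t/t½) = 0.1349 = 13.5%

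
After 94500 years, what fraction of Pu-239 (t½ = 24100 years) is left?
N/N₀ = (1/2)^(t/t½) = 0.06601 = 6.6%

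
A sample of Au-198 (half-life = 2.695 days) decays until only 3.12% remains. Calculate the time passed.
t = t½ × log₂(N₀/N) = 13.48 days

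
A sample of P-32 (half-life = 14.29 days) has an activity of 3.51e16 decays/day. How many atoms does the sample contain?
N = A/λ = 7.236e17 atoms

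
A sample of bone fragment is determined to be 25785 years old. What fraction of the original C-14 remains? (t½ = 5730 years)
N/N₀ = (1/2)^(t/t½) = 0.04419 = 4.42%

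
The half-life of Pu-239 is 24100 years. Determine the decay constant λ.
λ = ln(2)/t½ = 2.876e-5 year⁻¹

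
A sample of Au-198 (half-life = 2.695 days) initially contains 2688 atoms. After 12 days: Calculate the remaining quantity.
N = N₀(1/2)^(t/t½) = 122.8 atoms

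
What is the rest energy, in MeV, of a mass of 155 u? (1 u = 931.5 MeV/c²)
E = mc² = 1.444e5 MeV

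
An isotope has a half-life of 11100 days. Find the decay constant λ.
λ = ln(2)/t½ = 6.245e-5 day⁻¹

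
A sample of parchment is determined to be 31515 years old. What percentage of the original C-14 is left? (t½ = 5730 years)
N/N₀ = (1/2)^(t/t½) = 0.0221 = 2.21%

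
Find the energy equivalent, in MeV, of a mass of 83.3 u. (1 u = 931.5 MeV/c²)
E = mc² = 77590 MeV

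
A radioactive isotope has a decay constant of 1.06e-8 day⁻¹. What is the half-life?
t½ = ln(2)/λ = 6.539e7 days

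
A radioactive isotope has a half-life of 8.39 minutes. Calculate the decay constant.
λ = ln(2)/t½ = 0.08262 minute⁻¹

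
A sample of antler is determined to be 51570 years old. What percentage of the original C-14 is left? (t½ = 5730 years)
N/N₀ = (1/2)^(t/t½) = 0.001953 = 0.195%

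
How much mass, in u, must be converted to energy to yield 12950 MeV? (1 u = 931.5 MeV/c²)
m = E/c² = 13.9 u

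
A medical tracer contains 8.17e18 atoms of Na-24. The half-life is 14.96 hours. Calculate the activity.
A = λN = 3.785e17 decays/hour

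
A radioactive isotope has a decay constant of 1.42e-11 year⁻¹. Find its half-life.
t½ = ln(2)/λ = 4.881e10 years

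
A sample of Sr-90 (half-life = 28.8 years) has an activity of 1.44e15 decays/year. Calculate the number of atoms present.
N = A/λ = 5.983e16 atoms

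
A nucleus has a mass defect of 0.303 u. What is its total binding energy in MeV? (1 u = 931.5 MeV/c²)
B.E. = Δm × 931.5 = 282.2 MeV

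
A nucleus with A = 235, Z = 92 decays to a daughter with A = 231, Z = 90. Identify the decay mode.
ΔA = -4, ΔZ = -2 ⇒ alpha decay (α)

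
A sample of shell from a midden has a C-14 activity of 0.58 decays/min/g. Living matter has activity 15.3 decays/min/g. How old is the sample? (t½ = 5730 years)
Age = t½ × log₂(A₀/A) = 27050 years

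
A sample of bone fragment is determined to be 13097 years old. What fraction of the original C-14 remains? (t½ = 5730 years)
N/N₀ = (1/2)^(t/t½) = 0.2051 = 20.5%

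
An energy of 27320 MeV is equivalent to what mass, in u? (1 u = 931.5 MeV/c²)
m = E/c² = 29.33 u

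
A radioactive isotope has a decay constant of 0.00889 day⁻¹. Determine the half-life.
t½ = ln(2)/λ = 77.97 days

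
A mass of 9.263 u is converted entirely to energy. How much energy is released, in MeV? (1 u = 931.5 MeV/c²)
E = mc² = 8628 MeV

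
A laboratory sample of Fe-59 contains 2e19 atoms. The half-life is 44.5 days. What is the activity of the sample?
A = λN = 3.115e17 decays/day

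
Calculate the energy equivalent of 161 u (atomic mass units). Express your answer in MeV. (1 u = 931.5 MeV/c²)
E = mc² = 1.5e5 MeV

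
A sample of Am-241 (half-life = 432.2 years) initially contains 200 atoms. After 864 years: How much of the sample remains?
N = N₀(1/2)^(t/t½) = 50.03 atoms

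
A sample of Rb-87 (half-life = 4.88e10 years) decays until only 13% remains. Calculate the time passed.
t = t½ × log₂(N₀/N) = 1.436e11 years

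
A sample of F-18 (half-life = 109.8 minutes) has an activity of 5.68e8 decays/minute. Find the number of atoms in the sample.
N = A/λ = 8.998e10 atoms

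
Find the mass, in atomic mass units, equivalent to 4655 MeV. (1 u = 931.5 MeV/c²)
m = E/c² = 4.997 u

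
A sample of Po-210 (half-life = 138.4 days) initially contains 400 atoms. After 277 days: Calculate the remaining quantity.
N = N₀(1/2)^(t/t½) = 99.9 atoms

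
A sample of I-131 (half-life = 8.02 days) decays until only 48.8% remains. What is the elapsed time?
t = t½ × log₂(N₀/N) = 8.301 days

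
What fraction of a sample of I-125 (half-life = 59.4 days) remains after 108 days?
N/N₀ = (1/2)^(t/t½) = 0.2836 = 28.4%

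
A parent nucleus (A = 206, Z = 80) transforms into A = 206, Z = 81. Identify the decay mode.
ΔA = 0, ΔZ = +1 ⇒ beta-minus decay (β⁻)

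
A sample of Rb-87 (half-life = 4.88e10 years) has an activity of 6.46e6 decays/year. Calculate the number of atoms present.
N = A/λ = 4.548e17 atoms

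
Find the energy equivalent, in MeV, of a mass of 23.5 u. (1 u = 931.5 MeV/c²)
E = mc² = 21890 MeV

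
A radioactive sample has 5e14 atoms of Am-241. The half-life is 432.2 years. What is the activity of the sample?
A = λN = 8.019e11 decays/year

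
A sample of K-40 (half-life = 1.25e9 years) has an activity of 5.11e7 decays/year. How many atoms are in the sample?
N = A/λ = 9.215e16 atoms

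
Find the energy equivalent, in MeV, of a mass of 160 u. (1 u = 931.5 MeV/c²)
E = mc² = 1.49e5 MeV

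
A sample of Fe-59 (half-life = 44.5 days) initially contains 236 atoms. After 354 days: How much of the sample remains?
N = N₀(1/2)^(t/t½) = 0.951 atoms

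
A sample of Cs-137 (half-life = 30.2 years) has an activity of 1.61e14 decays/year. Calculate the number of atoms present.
N = A/λ = 7.015e15 atoms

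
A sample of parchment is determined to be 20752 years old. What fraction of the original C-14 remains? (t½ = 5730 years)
N/N₀ = (1/2)^(t/t½) = 0.08124 = 8.12%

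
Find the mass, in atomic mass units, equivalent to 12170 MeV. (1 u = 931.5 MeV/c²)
m = E/c² = 13.06 u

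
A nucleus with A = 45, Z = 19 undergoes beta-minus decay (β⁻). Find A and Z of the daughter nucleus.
Daughter: A = 45, Z = 20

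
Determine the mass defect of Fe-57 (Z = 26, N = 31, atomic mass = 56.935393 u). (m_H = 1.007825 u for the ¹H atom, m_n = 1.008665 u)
Δm = Z·m_H + N·m_n − M = 0.5367 u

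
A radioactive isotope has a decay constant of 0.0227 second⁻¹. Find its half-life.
t½ = ln(2)/λ = 30.54 seconds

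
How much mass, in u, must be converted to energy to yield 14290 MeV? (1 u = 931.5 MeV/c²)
m = E/c² = 15.34 u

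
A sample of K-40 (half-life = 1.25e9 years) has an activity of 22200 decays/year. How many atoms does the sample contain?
N = A/λ = 4.003e13 atoms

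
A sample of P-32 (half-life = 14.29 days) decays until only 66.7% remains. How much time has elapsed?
t = t½ × log₂(N₀/N) = 8.349 days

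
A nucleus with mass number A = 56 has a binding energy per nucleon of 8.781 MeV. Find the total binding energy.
B.E. = 8.781 × 56 = 491.7 MeV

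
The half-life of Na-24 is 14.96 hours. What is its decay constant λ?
λ = ln(2)/t½ = 0.04633 hour⁻¹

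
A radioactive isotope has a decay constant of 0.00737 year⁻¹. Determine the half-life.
t½ = ln(2)/λ = 94.05 years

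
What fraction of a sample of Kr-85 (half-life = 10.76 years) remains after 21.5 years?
N/N₀ = (1/2)^(t/t½) = 0.2503 = 25%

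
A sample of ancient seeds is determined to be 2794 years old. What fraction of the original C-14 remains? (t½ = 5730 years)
N/N₀ = (1/2)^(t/t½) = 0.7132 = 71.3%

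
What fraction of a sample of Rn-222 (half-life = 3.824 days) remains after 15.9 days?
N/N₀ = (1/2)^(t/t½) = 0.05602 = 5.6%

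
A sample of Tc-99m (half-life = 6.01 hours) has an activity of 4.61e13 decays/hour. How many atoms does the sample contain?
N = A/λ = 3.997e14 atoms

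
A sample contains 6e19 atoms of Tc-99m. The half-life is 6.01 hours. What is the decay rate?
A = λN = 6.92e18 decays/hour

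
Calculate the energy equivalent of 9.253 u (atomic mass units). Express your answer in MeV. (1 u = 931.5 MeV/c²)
E = mc² = 8619 MeV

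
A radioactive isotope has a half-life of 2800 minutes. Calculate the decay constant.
λ = ln(2)/t½ = 2.476e-4 minute⁻¹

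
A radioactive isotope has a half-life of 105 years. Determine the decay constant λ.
λ = ln(2)/t½ = 0.006601 year⁻¹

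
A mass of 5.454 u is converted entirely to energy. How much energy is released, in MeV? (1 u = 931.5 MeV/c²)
E = mc² = 5080 MeV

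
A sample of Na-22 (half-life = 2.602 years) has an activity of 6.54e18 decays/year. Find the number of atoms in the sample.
N = A/λ = 2.455e19 atoms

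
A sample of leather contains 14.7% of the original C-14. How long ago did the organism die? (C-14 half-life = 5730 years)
Age = t½ × log₂(1/ratio) = 15850 years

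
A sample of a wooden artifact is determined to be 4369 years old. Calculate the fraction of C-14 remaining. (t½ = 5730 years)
N/N₀ = (1/2)^(t/t½) = 0.5895 = 58.9%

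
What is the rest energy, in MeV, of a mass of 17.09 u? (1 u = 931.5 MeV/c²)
E = mc² = 15920 MeV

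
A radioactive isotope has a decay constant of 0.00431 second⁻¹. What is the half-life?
t½ = ln(2)/λ = 160.8 seconds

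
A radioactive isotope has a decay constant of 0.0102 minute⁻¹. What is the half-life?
t½ = ln(2)/λ = 67.96 minutes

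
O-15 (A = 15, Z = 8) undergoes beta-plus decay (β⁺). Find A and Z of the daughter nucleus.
Daughter: A = 15, Z = 7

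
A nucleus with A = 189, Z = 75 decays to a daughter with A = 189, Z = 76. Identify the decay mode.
ΔA = 0, ΔZ = +1 ⇒ beta-minus decay (β⁻)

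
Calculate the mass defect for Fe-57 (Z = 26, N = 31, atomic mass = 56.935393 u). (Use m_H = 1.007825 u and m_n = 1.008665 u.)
Δm = Z·m_H + N·m_n − M = 0.5367 u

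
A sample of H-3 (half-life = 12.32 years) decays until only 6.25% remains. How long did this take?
t = t½ × log₂(N₀/N) = 49.28 years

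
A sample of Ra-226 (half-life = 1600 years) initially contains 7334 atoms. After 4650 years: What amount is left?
N = N₀(1/2)^(t/t½) = 978.3 atoms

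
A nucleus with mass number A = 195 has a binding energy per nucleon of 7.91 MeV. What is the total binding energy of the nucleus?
B.E. = 7.91 × 195 = 1542 MeV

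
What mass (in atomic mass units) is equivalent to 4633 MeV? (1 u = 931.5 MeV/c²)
m = E/c² = 4.974 u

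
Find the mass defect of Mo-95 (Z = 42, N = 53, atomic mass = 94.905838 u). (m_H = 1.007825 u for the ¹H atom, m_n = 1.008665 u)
Δm = Z·m_H + N·m_n − M = 0.8821 u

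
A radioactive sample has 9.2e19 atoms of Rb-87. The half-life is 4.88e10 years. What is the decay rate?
A = λN = 1.307e9 decays/year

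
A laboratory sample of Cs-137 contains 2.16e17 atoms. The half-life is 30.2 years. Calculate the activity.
A = λN = 4.958e15 decays/year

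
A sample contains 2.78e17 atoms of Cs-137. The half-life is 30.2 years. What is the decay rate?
A = λN = 6.381e15 decays/year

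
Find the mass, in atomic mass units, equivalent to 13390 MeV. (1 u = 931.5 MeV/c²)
m = E/c² = 14.37 u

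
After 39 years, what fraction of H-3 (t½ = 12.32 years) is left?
N/N₀ = (1/2)^(t/t½) = 0.1114 = 11.1%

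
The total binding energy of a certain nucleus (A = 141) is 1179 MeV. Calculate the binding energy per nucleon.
B.E./A = 1179/141 = 8.362 MeV/nucleon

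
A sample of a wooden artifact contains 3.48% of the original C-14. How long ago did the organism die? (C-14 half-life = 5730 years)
Age = t½ × log₂(1/ratio) = 27760 years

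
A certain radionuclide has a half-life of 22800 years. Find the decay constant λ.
λ = ln(2)/t½ = 3.04e-5 year⁻¹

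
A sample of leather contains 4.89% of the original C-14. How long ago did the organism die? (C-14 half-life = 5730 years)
Age = t½ × log₂(1/ratio) = 24950 years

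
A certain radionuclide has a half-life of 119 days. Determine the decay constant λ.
λ = ln(2)/t½ = 0.005825 day⁻¹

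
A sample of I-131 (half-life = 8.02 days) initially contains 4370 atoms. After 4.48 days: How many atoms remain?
N = N₀(1/2)^(t/t½) = 2967 atoms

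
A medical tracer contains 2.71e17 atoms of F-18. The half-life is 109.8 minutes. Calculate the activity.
A = λN = 1.711e15 decays/minute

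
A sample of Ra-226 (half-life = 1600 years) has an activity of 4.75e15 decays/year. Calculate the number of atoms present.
N = A/λ = 1.096e19 atoms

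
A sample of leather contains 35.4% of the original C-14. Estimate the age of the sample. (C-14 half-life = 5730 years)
Age = t½ × log₂(1/ratio) = 8585 years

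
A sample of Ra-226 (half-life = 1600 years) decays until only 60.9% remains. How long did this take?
t = t½ × log₂(N₀/N) = 1145 years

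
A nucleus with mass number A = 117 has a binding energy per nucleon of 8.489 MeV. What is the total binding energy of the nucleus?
B.E. = 8.489 × 117 = 993.2 MeV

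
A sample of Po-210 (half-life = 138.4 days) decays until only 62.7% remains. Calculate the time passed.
t = t½ × log₂(N₀/N) = 93.21 days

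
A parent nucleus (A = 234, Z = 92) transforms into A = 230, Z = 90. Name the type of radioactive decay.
ΔA = -4, ΔZ = -2 ⇒ alpha decay (α)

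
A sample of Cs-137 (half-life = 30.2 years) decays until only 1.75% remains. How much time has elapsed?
t = t½ × log₂(N₀/N) = 176.3 years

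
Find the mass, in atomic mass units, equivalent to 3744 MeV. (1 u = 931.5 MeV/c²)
m = E/c² = 4.019 u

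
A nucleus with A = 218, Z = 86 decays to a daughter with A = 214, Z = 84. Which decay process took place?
ΔA = -4, ΔZ = -2 ⇒ alpha decay (α)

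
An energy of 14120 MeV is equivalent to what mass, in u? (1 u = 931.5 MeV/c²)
m = E/c² = 15.16 u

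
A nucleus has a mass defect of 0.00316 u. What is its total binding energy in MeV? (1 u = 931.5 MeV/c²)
B.E. = Δm × 931.5 = 2.944 MeV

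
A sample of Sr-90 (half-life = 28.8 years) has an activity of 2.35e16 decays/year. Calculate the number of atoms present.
N = A/λ = 9.764e17 atoms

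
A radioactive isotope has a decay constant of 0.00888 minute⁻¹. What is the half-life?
t½ = ln(2)/λ = 78.06 minutes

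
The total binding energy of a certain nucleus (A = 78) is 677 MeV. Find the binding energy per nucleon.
B.E./A = 677/78 = 8.679 MeV/nucleon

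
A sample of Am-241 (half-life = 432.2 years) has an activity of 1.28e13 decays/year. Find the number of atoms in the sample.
N = A/λ = 7.981e15 atoms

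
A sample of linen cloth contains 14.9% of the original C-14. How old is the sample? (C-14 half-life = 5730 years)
Age = t½ × log₂(1/ratio) = 15740 years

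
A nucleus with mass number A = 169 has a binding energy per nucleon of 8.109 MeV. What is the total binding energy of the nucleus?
B.E. = 8.109 × 169 = 1370 MeV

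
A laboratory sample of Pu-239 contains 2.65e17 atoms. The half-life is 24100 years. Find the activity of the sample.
A = λN = 7.622e12 decays/year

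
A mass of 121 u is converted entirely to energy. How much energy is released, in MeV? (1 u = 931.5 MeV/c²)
E = mc² = 1.127e5 MeV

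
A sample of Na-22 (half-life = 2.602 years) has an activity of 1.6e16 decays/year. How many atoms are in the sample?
N = A/λ = 6.006e16 atoms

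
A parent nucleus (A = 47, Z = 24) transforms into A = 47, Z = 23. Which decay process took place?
ΔA = 0, ΔZ = -1 ⇒ beta-plus decay (β⁺) or electron capture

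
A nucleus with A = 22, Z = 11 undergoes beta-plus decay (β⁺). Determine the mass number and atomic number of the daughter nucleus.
Daughter: A = 22, Z = 10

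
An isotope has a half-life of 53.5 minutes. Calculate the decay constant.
λ = ln(2)/t½ = 0.01296 minute⁻¹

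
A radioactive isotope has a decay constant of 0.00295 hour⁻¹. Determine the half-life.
t½ = ln(2)/λ = 235 hours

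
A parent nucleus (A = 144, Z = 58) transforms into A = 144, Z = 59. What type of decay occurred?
ΔA = 0, ΔZ = +1 ⇒ beta-minus decay (β⁻)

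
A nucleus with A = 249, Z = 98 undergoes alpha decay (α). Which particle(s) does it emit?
α particle = ⁴₂He (2 protons + 2 neutrons)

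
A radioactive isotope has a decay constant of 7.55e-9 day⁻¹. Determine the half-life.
t½ = ln(2)/λ = 9.181e7 days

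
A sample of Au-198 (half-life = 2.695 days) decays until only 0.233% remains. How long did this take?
t = t½ × log₂(N₀/N) = 23.57 days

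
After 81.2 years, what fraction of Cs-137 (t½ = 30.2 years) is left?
N/N₀ = (1/2)^(t/t½) = 0.1551 = 15.5%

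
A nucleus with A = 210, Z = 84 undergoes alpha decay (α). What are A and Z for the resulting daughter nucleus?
Daughter: A = 206, Z = 82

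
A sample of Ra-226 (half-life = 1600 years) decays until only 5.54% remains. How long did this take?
t = t½ × log₂(N₀/N) = 6678 years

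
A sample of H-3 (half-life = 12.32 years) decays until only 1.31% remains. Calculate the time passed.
t = t½ × log₂(N₀/N) = 77.05 years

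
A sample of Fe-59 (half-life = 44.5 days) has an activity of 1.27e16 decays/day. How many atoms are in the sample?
N = A/λ = 8.153e17 atoms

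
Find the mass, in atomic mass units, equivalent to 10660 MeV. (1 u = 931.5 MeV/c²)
m = E/c² = 11.44 u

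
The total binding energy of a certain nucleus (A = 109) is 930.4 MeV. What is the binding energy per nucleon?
B.E./A = 930.4/109 = 8.536 MeV/nucleon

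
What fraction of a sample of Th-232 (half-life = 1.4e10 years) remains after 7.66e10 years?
N/N₀ = (1/2)^(t/t½) = 0.02254 = 2.25%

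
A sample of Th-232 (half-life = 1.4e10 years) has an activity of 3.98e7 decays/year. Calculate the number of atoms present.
N = A/λ = 8.039e17 atoms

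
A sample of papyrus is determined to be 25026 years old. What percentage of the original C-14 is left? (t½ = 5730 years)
N/N₀ = (1/2)^(t/t½) = 0.04844 = 4.84%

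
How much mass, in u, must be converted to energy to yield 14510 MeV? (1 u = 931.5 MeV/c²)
m = E/c² = 15.58 u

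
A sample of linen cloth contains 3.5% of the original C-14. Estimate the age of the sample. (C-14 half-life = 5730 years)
Age = t½ × log₂(1/ratio) = 27710 years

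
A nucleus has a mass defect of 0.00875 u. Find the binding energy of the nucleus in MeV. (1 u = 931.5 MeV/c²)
B.E. = Δm × 931.5 = 8.151 MeV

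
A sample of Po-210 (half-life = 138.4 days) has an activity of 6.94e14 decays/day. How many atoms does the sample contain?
N = A/λ = 1.386e17 atoms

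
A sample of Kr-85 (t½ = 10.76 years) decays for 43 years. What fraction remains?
N/N₀ = (1/2)^(t/t½) = 0.06266 = 6.27%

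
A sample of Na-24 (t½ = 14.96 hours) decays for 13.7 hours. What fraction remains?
N/N₀ = (1/2)^(t/t½) = 0.5301 = 53%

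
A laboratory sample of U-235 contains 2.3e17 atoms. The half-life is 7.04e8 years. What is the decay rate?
A = λN = 2.265e8 decays/year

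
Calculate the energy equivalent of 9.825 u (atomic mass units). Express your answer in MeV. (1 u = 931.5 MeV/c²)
E = mc² = 9152 MeV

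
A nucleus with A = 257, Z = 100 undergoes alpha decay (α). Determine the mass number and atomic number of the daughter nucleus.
Daughter: A = 253, Z = 98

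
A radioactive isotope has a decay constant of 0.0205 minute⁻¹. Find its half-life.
t½ = ln(2)/λ = 33.81 minutes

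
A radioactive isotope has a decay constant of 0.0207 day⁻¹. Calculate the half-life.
t½ = ln(2)/λ = 33.49 days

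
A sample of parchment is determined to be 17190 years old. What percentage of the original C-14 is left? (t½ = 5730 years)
N/N₀ = (1/2)^(t/t½) = 0.125 = 12.5%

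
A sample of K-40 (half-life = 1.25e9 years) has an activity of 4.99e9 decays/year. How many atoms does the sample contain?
N = A/λ = 8.999e18 atoms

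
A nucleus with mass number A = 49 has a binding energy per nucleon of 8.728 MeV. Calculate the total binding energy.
B.E. = 8.728 × 49 = 427.7 MeV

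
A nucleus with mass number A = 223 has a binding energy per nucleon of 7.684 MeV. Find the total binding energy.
B.E. = 7.684 × 223 = 1714 MeV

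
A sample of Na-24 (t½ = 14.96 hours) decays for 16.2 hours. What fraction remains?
N/N₀ = (1/2)^(t/t½) = 0.4721 = 47.2%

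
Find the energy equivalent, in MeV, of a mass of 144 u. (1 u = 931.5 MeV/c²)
E = mc² = 1.341e5 MeV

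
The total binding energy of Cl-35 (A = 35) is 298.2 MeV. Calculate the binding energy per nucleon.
B.E./A = 298.2/35 = 8.52 MeV/nucleon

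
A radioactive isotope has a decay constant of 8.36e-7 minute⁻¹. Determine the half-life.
t½ = ln(2)/λ = 8.291e5 minutes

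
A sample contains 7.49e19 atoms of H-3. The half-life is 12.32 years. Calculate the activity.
A = λN = 4.214e18 decays/year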